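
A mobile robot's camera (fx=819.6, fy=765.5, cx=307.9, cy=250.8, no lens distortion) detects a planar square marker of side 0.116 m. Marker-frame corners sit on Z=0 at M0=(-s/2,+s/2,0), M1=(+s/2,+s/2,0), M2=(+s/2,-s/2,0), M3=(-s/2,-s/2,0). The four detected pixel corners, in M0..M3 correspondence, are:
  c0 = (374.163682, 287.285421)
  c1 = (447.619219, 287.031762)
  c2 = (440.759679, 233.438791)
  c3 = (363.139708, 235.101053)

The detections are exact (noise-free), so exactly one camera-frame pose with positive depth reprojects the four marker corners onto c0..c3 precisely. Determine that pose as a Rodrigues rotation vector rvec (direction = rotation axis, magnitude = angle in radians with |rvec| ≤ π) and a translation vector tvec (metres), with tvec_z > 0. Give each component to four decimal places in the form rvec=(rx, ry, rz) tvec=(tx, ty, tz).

rvec=(0.7096, 0.2617, -0.1162) tvec=(0.1500, 0.0175, 1.2523)

Intrinsics K: fx=819.6, fy=765.5, cx=307.9, cy=250.8
Marker side s = 0.116 m; corners in marker frame (Z=0):
  M0 = (-0.0580, +0.0580, 0)
  M1 = (+0.0580, +0.0580, 0)
  M2 = (+0.0580, -0.0580, 0)
  M3 = (-0.0580, -0.0580, 0)
Detected image corners:
  c0 = (374.163682, 287.285421) px
  c1 = (447.619219, 287.031762) px
  c2 = (440.759679, 233.438791) px
  c3 = (363.139708, 235.101053) px
Planar DLT: solve 8×8 A·h = b for H (H[2,2]=1):
  H  [+561.04299 +281.07936 +406.06752]
  H  [-65.57360 +586.57255 +261.48936]
  H  [-0.22052 +0.50137 +1.00000]
B = K⁻¹H; ‖b₁‖=0.798543, ‖b₂‖=0.798543; λ = 2/(‖b₁‖+‖b₂‖) = 1.252281, sign → tz>0 ⇒ λ=+1.252281
r₁ = λ·B[:,0] = (+0.96097,-0.01680,-0.27615); r₂ = λ·B[:,1] = (+0.19360,+0.75387,+0.62785)
r₃ = r₁×r₂ = (+0.19763,-0.65681,+0.72770); SVD([r₁ r₂ r₃]) → R = UVᵀ:
  R  [+0.96097 +0.19360 +0.19763]
  R  [-0.01680 +0.75387 -0.65681]
  R  [-0.27615 +0.62785 +0.72770]
t = (+0.14999, +0.01749, +1.25228) m
tr R = 2.442537; θ = arccos((tr R − 1)/2) = 0.765164 rad = 43.841°
axis k = ((R−Rᵀ)₃₂, (R−Rᵀ)₁₃, (R−Rᵀ)₂₁) / (2 sinθ) = (+0.927343, +0.342005, -0.151877)
rvec = θ·k = (+0.709570, +0.261690, -0.116211)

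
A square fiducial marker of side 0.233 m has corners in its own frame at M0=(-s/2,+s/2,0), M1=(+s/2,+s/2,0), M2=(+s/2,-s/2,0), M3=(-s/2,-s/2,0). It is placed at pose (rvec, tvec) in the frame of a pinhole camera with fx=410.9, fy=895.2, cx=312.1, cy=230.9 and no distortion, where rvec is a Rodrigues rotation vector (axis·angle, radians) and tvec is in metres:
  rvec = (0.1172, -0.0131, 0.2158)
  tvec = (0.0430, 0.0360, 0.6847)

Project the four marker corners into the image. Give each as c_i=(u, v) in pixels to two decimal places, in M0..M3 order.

c0=(255.49, 390.87) c1=(389.36, 452.84) c2=(422.86, 161.59) c3=(283.93, 94.55)

Intrinsics K: fx=410.9, fy=895.2, cx=312.1, cy=230.9
Marker side s = 0.233 m; corners in marker frame (Z=0):
  M0 = (-0.1165, +0.1165, 0)
  M1 = (+0.1165, +0.1165, 0)
  M2 = (+0.1165, -0.1165, 0)
  M3 = (-0.1165, -0.1165, 0)
rvec = (0.1172, -0.0131, 0.2158), |rvec| = θ = 0.24592 rad = 14.090°
Rodrigues: sinθ=0.24345, 1−cosθ=0.03009; R = I + sinθ·[k]× + (1−cosθ)·[k]×²:
    [+0.97675 -0.21440 -0.00039]
    [+0.21287 +0.97000 -0.11743]
    [+0.02555 +0.11462 +0.99308]
t = (0.0430, 0.0360, 0.6847) m
M0: Pc = R·M0+t = (-0.09577, +0.12421, +0.69508); u = 410.9·(-0.09577)/0.69508 + 312.1 = 255.4859, v = 895.2·(+0.12421)/0.69508 + 230.9 = 390.8667
M1: Pc = R·M1+t = (+0.13181, +0.17380, +0.70103); u = 410.9·(+0.13181)/0.70103 + 312.1 = 389.3612, v = 895.2·(+0.17380)/0.70103 + 230.9 = 452.8440
M2: Pc = R·M2+t = (+0.18177, -0.05221, +0.67432); u = 410.9·(+0.18177)/0.67432 + 312.1 = 422.8606, v = 895.2·(-0.05221)/0.67432 + 230.9 = 161.5941
M3: Pc = R·M3+t = (-0.04581, -0.10180, +0.66837); u = 410.9·(-0.04581)/0.66837 + 312.1 = 283.9345, v = 895.2·(-0.10180)/0.66837 + 230.9 = 94.5462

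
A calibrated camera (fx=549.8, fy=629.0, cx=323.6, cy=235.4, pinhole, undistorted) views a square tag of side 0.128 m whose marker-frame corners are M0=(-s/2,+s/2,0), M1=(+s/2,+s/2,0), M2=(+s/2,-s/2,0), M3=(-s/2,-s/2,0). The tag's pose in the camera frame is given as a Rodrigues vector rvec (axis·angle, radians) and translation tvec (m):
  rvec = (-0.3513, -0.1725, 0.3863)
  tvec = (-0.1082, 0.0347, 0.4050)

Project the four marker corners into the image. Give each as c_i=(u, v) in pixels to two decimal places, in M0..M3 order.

Intrinsics K: fx=549.8, fy=629.0, cx=323.6, cy=235.4
Marker side s = 0.128 m; corners in marker frame (Z=0):
  M0 = (-0.0640, +0.0640, 0)
  M1 = (+0.0640, +0.0640, 0)
  M2 = (+0.0640, -0.0640, 0)
  M3 = (-0.0640, -0.0640, 0)
rvec = (-0.3513, -0.1725, 0.3863), |rvec| = θ = 0.54991 rad = 31.507°
Rodrigues: sinθ=0.52261, 1−cosθ=0.14743; R = I + sinθ·[k]× + (1−cosθ)·[k]×²:
    [+0.91274 -0.33758 -0.23010]
    [+0.39667 +0.86708 +0.30137]
    [+0.09778 -0.36635 +0.92533]
t = (-0.1082, 0.0347, 0.4050) m
M0: Pc = R·M0+t = (-0.18822, +0.06481, +0.37530); u = 549.8·(-0.18822)/0.37530 + 323.6 = 47.8614, v = 629.0·(+0.06481)/0.37530 + 235.4 = 344.0164
M1: Pc = R·M1+t = (-0.07139, +0.11558, +0.38781); u = 549.8·(-0.07139)/0.38781 + 323.6 = 222.3909, v = 629.0·(+0.11558)/0.38781 + 235.4 = 422.8616
M2: Pc = R·M2+t = (-0.02818, +0.00459, +0.43470); u = 549.8·(-0.02818)/0.43470 + 323.6 = 287.9594, v = 629.0·(+0.00459)/0.43470 + 235.4 = 242.0466
M3: Pc = R·M3+t = (-0.14501, -0.04618, +0.42219); u = 549.8·(-0.14501)/0.42219 + 323.6 = 134.7586, v = 629.0·(-0.04618)/0.42219 + 235.4 = 166.5987

c0=(47.86, 344.02) c1=(222.39, 422.86) c2=(287.96, 242.05) c3=(134.76, 166.60)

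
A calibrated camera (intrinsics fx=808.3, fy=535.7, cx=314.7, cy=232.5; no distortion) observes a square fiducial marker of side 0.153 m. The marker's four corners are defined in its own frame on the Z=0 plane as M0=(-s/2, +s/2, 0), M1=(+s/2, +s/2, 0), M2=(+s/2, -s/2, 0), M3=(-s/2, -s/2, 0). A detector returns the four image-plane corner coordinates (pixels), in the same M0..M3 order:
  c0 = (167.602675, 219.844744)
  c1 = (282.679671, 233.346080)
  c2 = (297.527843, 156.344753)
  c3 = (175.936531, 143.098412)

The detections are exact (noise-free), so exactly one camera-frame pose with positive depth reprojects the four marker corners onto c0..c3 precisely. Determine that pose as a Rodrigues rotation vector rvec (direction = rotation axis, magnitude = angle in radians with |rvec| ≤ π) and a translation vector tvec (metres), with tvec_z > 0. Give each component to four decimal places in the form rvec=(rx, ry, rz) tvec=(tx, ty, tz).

Intrinsics K: fx=808.3, fy=535.7, cx=314.7, cy=232.5
Marker side s = 0.153 m; corners in marker frame (Z=0):
  M0 = (-0.0765, +0.0765, 0)
  M1 = (+0.0765, +0.0765, 0)
  M2 = (+0.0765, -0.0765, 0)
  M3 = (-0.0765, -0.0765, 0)
Detected image corners:
  c0 = (167.602675, 219.844744) px
  c1 = (282.679671, 233.346080) px
  c2 = (297.527843, 156.344753) px
  c3 = (175.936531, 143.098412) px
Planar DLT: solve 8×8 A·h = b for H (H[2,2]=1):
  H  [+753.71680 +5.59445 +230.40569]
  H  [+71.84160 +568.61121 +189.15022]
  H  [-0.08286 +0.35169 +1.00000]
B = K⁻¹H; ‖b₁‖=0.983108, ‖b₂‖=0.983108; λ = 2/(‖b₁‖+‖b₂‖) = 1.017182, sign → tz>0 ⇒ λ=+1.017182
r₁ = λ·B[:,0] = (+0.98131,+0.17299,-0.08429); r₂ = λ·B[:,1] = (-0.13224,+0.92441,+0.35773)
r₃ = r₁×r₂ = (+0.13980,-0.33990,+0.93001); SVD([r₁ r₂ r₃]) → R = UVᵀ:
  R  [+0.98131 -0.13224 +0.13980]
  R  [+0.17299 +0.92441 -0.33990]
  R  [-0.08429 +0.35773 +0.93001]
t = (-0.10608, -0.08231, +1.01718) m
tr R = 2.835737; θ = arccos((tr R − 1)/2) = 0.408120 rad = 23.384°
axis k = ((R−Rᵀ)₃₂, (R−Rᵀ)₁₃, (R−Rᵀ)₂₁) / (2 sinθ) = (+0.878883, +0.282311, +0.384534)
rvec = θ·k = (+0.358690, +0.115217, +0.156936)

rvec=(0.3587, 0.1152, 0.1569) tvec=(-0.1061, -0.0823, 1.0172)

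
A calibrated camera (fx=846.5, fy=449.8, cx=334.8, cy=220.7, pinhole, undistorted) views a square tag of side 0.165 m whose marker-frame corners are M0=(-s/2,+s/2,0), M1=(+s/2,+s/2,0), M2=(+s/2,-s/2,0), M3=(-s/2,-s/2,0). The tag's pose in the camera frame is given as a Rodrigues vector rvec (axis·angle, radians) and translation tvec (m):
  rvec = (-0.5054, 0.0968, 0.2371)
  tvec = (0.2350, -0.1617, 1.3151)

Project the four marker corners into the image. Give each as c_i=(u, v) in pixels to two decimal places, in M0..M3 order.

c0=(423.23, 182.91) c1=(531.92, 193.96) c2=(546.45, 148.56) c3=(443.63, 138.96)

Intrinsics K: fx=846.5, fy=449.8, cx=334.8, cy=220.7
Marker side s = 0.165 m; corners in marker frame (Z=0):
  M0 = (-0.0825, +0.0825, 0)
  M1 = (+0.0825, +0.0825, 0)
  M2 = (+0.0825, -0.0825, 0)
  M3 = (-0.0825, -0.0825, 0)
rvec = (-0.5054, 0.0968, 0.2371), |rvec| = θ = 0.56658 rad = 32.463°
Rodrigues: sinθ=0.53675, 1−cosθ=0.15626; R = I + sinθ·[k]× + (1−cosθ)·[k]×²:
    [+0.96807 -0.24843 +0.03337]
    [+0.20080 +0.84830 +0.48996]
    [-0.15003 -0.46762 +0.87110]
t = (0.2350, -0.1617, 1.3151) m
M0: Pc = R·M0+t = (+0.13464, -0.10828, +1.28890); u = 846.5·(+0.13464)/1.28890 + 334.8 = 423.2253, v = 449.8·(-0.10828)/1.28890 + 220.7 = 182.9120
M1: Pc = R·M1+t = (+0.29437, -0.07515, +1.26414); u = 846.5·(+0.29437)/1.26414 + 334.8 = 531.9174, v = 449.8·(-0.07515)/1.26414 + 220.7 = 193.9610
M2: Pc = R·M2+t = (+0.33536, -0.21512, +1.34130); u = 846.5·(+0.33536)/1.34130 + 334.8 = 546.4480, v = 449.8·(-0.21512)/1.34130 + 220.7 = 148.5608
M3: Pc = R·M3+t = (+0.17563, -0.24825, +1.36606); u = 846.5·(+0.17563)/1.36606 + 334.8 = 443.6317, v = 449.8·(-0.24825)/1.36606 + 220.7 = 138.9586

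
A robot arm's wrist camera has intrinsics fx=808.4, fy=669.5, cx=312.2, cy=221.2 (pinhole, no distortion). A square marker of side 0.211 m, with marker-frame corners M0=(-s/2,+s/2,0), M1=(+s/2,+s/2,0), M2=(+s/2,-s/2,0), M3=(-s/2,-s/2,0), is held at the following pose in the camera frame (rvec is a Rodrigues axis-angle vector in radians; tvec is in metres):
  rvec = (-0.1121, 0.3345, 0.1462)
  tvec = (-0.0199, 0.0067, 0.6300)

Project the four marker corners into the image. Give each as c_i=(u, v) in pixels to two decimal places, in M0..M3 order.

c0=(145.34, 320.49) c1=(397.29, 362.40) c2=(440.30, 128.12) c3=(190.57, 111.85)

Intrinsics K: fx=808.4, fy=669.5, cx=312.2, cy=221.2
Marker side s = 0.211 m; corners in marker frame (Z=0):
  M0 = (-0.1055, +0.1055, 0)
  M1 = (+0.1055, +0.1055, 0)
  M2 = (+0.1055, -0.1055, 0)
  M3 = (-0.1055, -0.1055, 0)
rvec = (-0.1121, 0.3345, 0.1462), |rvec| = θ = 0.38188 rad = 21.880°
Rodrigues: sinθ=0.37266, 1−cosθ=0.07203; R = I + sinθ·[k]× + (1−cosθ)·[k]×²:
    [+0.93417 -0.16119 +0.31833]
    [+0.12415 +0.98323 +0.13355]
    [-0.33452 -0.08524 +0.93852]
t = (-0.0199, 0.0067, 0.6300) m
M0: Pc = R·M0+t = (-0.13546, +0.09733, +0.65630); u = 808.4·(-0.13546)/0.65630 + 312.2 = 145.3449, v = 669.5·(+0.09733)/0.65630 + 221.2 = 320.4911
M1: Pc = R·M1+t = (+0.06165, +0.12353, +0.58571); u = 808.4·(+0.06165)/0.58571 + 312.2 = 397.2880, v = 669.5·(+0.12353)/0.58571 + 221.2 = 362.3997
M2: Pc = R·M2+t = (+0.09566, -0.08393, +0.60370); u = 808.4·(+0.09566)/0.60370 + 312.2 = 440.2977, v = 669.5·(-0.08393)/0.60370 + 221.2 = 128.1184
M3: Pc = R·M3+t = (-0.10145, -0.11013, +0.67429); u = 808.4·(-0.10145)/0.67429 + 312.2 = 190.5725, v = 669.5·(-0.11013)/0.67429 + 221.2 = 111.8524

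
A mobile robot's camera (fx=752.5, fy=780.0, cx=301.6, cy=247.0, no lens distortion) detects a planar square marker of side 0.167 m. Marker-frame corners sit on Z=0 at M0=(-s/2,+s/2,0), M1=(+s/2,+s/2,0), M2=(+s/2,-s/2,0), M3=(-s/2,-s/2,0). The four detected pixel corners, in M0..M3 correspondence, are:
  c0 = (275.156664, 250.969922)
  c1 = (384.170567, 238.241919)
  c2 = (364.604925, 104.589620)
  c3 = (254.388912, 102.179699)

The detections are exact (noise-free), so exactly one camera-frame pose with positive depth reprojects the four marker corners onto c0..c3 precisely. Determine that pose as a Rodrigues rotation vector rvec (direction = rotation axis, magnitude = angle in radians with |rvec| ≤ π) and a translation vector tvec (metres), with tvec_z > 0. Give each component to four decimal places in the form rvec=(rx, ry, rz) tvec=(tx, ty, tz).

rvec=(-0.0910, -0.6179, -0.1259) tvec=(0.0252, -0.0857, 0.9101)

Intrinsics K: fx=752.5, fy=780.0, cx=301.6, cy=247.0
Marker side s = 0.167 m; corners in marker frame (Z=0):
  M0 = (-0.0835, +0.0835, 0)
  M1 = (+0.0835, +0.0835, 0)
  M2 = (+0.0835, -0.0835, 0)
  M3 = (-0.0835, -0.0835, 0)
Detected image corners:
  c0 = (275.156664, 250.969922) px
  c1 = (384.170567, 238.241919) px
  c2 = (364.604925, 104.589620) px
  c3 = (254.388912, 102.179699) px
Planar DLT: solve 8×8 A·h = b for H (H[2,2]=1):
  H  [+860.91497 +103.92520 +322.46521]
  H  [+80.65667 +834.15408 +173.55043]
  H  [+0.63997 -0.05207 +1.00000]
B = K⁻¹H; ‖b₁‖=1.098728, ‖b₂‖=1.098728; λ = 2/(‖b₁‖+‖b₂‖) = 0.910144, sign → tz>0 ⇒ λ=+0.910144
r₁ = λ·B[:,0] = (+0.80782,-0.09033,+0.58247); r₂ = λ·B[:,1] = (+0.14469,+0.98834,-0.04739)
r₃ = r₁×r₂ = (-0.57139,+0.12256,+0.81147); SVD([r₁ r₂ r₃]) → R = UVᵀ:
  R  [+0.80782 +0.14469 -0.57139]
  R  [-0.09033 +0.98834 +0.12256]
  R  [+0.58247 -0.04739 +0.81147]
t = (+0.02524, -0.08570, +0.91014) m
tr R = 2.607633; θ = arccos((tr R − 1)/2) = 0.637113 rad = 36.504°
axis k = ((R−Rᵀ)₃₂, (R−Rᵀ)₁₃, (R−Rᵀ)₂₁) / (2 sinθ) = (-0.142849, -0.969831, -0.197541)
rvec = θ·k = (-0.091011, -0.617892, -0.125856)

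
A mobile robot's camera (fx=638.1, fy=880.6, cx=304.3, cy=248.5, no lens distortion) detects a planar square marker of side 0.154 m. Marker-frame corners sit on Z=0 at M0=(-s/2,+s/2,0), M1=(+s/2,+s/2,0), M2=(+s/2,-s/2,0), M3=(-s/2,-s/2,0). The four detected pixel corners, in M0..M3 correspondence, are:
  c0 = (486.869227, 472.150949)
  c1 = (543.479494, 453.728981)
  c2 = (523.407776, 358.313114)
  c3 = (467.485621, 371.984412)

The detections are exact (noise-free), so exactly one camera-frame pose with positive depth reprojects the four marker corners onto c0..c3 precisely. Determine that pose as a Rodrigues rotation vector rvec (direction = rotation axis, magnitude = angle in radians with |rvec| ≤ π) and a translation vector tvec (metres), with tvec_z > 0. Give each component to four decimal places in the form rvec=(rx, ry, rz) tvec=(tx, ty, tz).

rvec=(-0.2889, -0.3900, -0.1503) tvec=(0.4358, 0.2581, 1.3802)

Intrinsics K: fx=638.1, fy=880.6, cx=304.3, cy=248.5
Marker side s = 0.154 m; corners in marker frame (Z=0):
  M0 = (-0.0770, +0.0770, 0)
  M1 = (+0.0770, +0.0770, 0)
  M2 = (+0.0770, -0.0770, 0)
  M3 = (-0.0770, -0.0770, 0)
Detected image corners:
  c0 = (486.869227, 472.150949) px
  c1 = (543.479494, 453.728981) px
  c2 = (523.407776, 358.313114) px
  c3 = (467.485621, 371.984412) px
Planar DLT: solve 8×8 A·h = b for H (H[2,2]=1):
  H  [+509.83743 +37.35801 +505.79354]
  H  [+14.41849 +560.27375 +413.19121]
  H  [+0.28597 -0.17968 +1.00000]
B = K⁻¹H; ‖b₁‖=0.724555, ‖b₂‖=0.724555; λ = 2/(‖b₁‖+‖b₂‖) = 1.380158, sign → tz>0 ⇒ λ=+1.380158
r₁ = λ·B[:,0] = (+0.91452,-0.08878,+0.39468); r₂ = λ·B[:,1] = (+0.19906,+0.94809,-0.24798)
r₃ = r₁×r₂ = (-0.35218,+0.30535,+0.88472); SVD([r₁ r₂ r₃]) → R = UVᵀ:
  R  [+0.91452 +0.19906 -0.35218]
  R  [-0.08878 +0.94809 +0.30535]
  R  [+0.39468 -0.24798 +0.88472]
t = (+0.43581, +0.25812, +1.38016) m
tr R = 2.747331; θ = arccos((tr R − 1)/2) = 0.508111 rad = 29.113°
axis k = ((R−Rᵀ)₃₂, (R−Rᵀ)₁₃, (R−Rᵀ)₂₁) / (2 sinθ) = (-0.568657, -0.767545, -0.295811)
rvec = θ·k = (-0.288941, -0.389997, -0.150305)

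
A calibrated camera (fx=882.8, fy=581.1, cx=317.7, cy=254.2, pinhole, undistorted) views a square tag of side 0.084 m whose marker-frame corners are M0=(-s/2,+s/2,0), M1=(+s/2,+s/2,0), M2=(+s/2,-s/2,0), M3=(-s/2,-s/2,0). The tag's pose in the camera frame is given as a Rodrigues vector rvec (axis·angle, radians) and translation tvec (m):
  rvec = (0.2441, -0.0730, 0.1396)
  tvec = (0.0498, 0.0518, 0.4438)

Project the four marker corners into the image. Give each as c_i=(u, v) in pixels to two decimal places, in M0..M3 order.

c0=(321.95, 366.22) c1=(481.99, 378.14) c2=(514.25, 276.58) c3=(347.40, 262.36)

Intrinsics K: fx=882.8, fy=581.1, cx=317.7, cy=254.2
Marker side s = 0.084 m; corners in marker frame (Z=0):
  M0 = (-0.0420, +0.0420, 0)
  M1 = (+0.0420, +0.0420, 0)
  M2 = (+0.0420, -0.0420, 0)
  M3 = (-0.0420, -0.0420, 0)
rvec = (0.2441, -0.0730, 0.1396), |rvec| = θ = 0.29052 rad = 16.646°
Rodrigues: sinθ=0.28645, 1−cosθ=0.04190; R = I + sinθ·[k]× + (1−cosθ)·[k]×²:
    [+0.98768 -0.14649 -0.05506]
    [+0.12880 +0.96074 -0.24574]
    [+0.08890 +0.23562 +0.96777]
t = (0.0498, 0.0518, 0.4438) m
M0: Pc = R·M0+t = (+0.00216, +0.08674, +0.44996); u = 882.8·(+0.00216)/0.44996 + 317.7 = 321.9473, v = 581.1·(+0.08674)/0.44996 + 254.2 = 366.2217
M1: Pc = R·M1+t = (+0.08513, +0.09756, +0.45743); u = 882.8·(+0.08513)/0.45743 + 317.7 = 481.9933, v = 581.1·(+0.09756)/0.45743 + 254.2 = 378.1370
M2: Pc = R·M2+t = (+0.09744, +0.01686, +0.43764); u = 882.8·(+0.09744)/0.43764 + 317.7 = 514.2456, v = 581.1·(+0.01686)/0.43764 + 254.2 = 276.5847
M3: Pc = R·M3+t = (+0.01447, +0.00604, +0.43017); u = 882.8·(+0.01447)/0.43017 + 317.7 = 347.3958, v = 581.1·(+0.00604)/0.43017 + 254.2 = 262.3584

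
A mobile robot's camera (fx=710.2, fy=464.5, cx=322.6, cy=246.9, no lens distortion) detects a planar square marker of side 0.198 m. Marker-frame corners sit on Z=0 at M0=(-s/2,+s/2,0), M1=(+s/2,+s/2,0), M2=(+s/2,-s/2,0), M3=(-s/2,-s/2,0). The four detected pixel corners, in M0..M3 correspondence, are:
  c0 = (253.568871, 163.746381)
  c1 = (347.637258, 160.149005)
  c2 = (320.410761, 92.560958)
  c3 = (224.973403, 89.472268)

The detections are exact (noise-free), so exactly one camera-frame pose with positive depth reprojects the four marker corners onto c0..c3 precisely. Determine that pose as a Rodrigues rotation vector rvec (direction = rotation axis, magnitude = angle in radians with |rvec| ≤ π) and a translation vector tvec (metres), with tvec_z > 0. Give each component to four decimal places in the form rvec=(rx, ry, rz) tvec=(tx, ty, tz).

Intrinsics K: fx=710.2, fy=464.5, cx=322.6, cy=246.9
Marker side s = 0.198 m; corners in marker frame (Z=0):
  M0 = (-0.0990, +0.0990, 0)
  M1 = (+0.0990, +0.0990, 0)
  M2 = (+0.0990, -0.0990, 0)
  M3 = (-0.0990, -0.0990, 0)
Detected image corners:
  c0 = (253.568871, 163.746381) px
  c1 = (347.637258, 160.149005) px
  c2 = (320.410761, 92.560958) px
  c3 = (224.973403, 89.472268) px
Planar DLT: solve 8×8 A·h = b for H (H[2,2]=1):
  H  [+614.96750 +121.54078 +288.78649]
  H  [+59.01137 +348.94361 +126.24024]
  H  [+0.47583 -0.06719 +1.00000]
B = K⁻¹H; ‖b₁‖=0.815142, ‖b₂‖=0.815142; λ = 2/(‖b₁‖+‖b₂‖) = 1.226781, sign → tz>0 ⇒ λ=+1.226781
r₁ = λ·B[:,0] = (+0.79712,-0.15442,+0.58374); r₂ = λ·B[:,1] = (+0.24739,+0.96540,-0.08243)
r₃ = r₁×r₂ = (-0.55081,+0.21012,+0.80775); SVD([r₁ r₂ r₃]) → R = UVᵀ:
  R  [+0.79712 +0.24739 -0.55081]
  R  [-0.15442 +0.96540 +0.21012]
  R  [+0.58374 -0.08243 +0.80775]
t = (-0.05841, -0.31867, +1.22678) m
tr R = 2.570275; θ = arccos((tr R − 1)/2) = 0.667878 rad = 38.267°
axis k = ((R−Rᵀ)₃₂, (R−Rᵀ)₁₃, (R−Rᵀ)₂₁) / (2 sinθ) = (-0.236187, -0.915959, -0.324399)
rvec = θ·k = (-0.157744, -0.611749, -0.216659)

rvec=(-0.1577, -0.6117, -0.2167) tvec=(-0.0584, -0.3187, 1.2268)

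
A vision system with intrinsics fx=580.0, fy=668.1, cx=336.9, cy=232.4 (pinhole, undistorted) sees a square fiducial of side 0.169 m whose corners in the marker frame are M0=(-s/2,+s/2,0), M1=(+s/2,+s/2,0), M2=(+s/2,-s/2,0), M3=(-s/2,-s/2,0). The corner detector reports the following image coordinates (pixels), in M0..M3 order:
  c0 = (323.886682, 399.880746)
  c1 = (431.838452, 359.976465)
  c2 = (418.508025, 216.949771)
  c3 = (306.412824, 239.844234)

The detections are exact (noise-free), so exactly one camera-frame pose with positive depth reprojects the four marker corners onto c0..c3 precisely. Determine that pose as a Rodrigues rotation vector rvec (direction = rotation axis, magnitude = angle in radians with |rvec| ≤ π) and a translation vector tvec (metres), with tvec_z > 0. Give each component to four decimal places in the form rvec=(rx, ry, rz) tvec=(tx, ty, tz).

rvec=(0.0582, -0.5365, -0.1418) tvec=(0.0461, 0.0785, 0.7316)

Intrinsics K: fx=580.0, fy=668.1, cx=336.9, cy=232.4
Marker side s = 0.169 m; corners in marker frame (Z=0):
  M0 = (-0.0845, +0.0845, 0)
  M1 = (+0.0845, +0.0845, 0)
  M2 = (+0.0845, -0.0845, 0)
  M3 = (-0.0845, -0.0845, 0)
Detected image corners:
  c0 = (323.886682, 399.880746) px
  c1 = (431.838452, 359.976465) px
  c2 = (418.508025, 216.949771) px
  c3 = (306.412824, 239.844234) px
Planar DLT: solve 8×8 A·h = b for H (H[2,2]=1):
  H  [+906.44258 +137.13374 +373.45277]
  H  [+23.65180 +932.08428 +304.05487]
  H  [+0.69037 +0.12619 +1.00000]
B = K⁻¹H; ‖b₁‖=1.366880, ‖b₂‖=1.366880; λ = 2/(‖b₁‖+‖b₂‖) = 0.731593, sign → tz>0 ⇒ λ=+0.731593
r₁ = λ·B[:,0] = (+0.84998,-0.14979,+0.50507); r₂ = λ·B[:,1] = (+0.11935,+0.98855,+0.09232)
r₃ = r₁×r₂ = (-0.51311,-0.01819,+0.85813); SVD([r₁ r₂ r₃]) → R = UVᵀ:
  R  [+0.84998 +0.11935 -0.51311]
  R  [-0.14979 +0.98855 -0.01819]
  R  [+0.50507 +0.09232 +0.85813]
t = (+0.04611, +0.07846, +0.73159) m
tr R = 2.696662; θ = arccos((tr R − 1)/2) = 0.557971 rad = 31.969°
axis k = ((R−Rᵀ)₃₂, (R−Rᵀ)₁₃, (R−Rᵀ)₂₁) / (2 sinθ) = (+0.104365, -0.961515, -0.254160)
rvec = θ·k = (+0.058232, -0.536498, -0.141814)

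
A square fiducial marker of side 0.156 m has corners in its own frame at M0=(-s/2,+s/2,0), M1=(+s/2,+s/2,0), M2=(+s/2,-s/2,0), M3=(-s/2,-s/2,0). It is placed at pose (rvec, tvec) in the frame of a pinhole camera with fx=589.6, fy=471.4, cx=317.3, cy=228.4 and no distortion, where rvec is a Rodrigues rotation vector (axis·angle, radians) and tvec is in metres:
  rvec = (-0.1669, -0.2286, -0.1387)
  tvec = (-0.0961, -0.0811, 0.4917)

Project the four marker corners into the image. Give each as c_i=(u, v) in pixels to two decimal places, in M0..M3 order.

c0=(113.97, 232.73) c1=(306.95, 215.08) c2=(280.03, 78.01) c3=(94.21, 84.39)

Intrinsics K: fx=589.6, fy=471.4, cx=317.3, cy=228.4
Marker side s = 0.156 m; corners in marker frame (Z=0):
  M0 = (-0.0780, +0.0780, 0)
  M1 = (+0.0780, +0.0780, 0)
  M2 = (+0.0780, -0.0780, 0)
  M3 = (-0.0780, -0.0780, 0)
rvec = (-0.1669, -0.2286, -0.1387), |rvec| = θ = 0.31520 rad = 18.060°
Rodrigues: sinθ=0.31001, 1−cosθ=0.04927; R = I + sinθ·[k]× + (1−cosθ)·[k]×²:
    [+0.96455 +0.15533 -0.21335]
    [-0.11750 +0.97665 +0.17987]
    [+0.23631 -0.14843 +0.96027]
t = (-0.0961, -0.0811, 0.4917) m
M0: Pc = R·M0+t = (-0.15922, +0.00424, +0.46169); u = 589.6·(-0.15922)/0.46169 + 317.3 = 113.9704, v = 471.4·(+0.00424)/0.46169 + 228.4 = 232.7324
M1: Pc = R·M1+t = (-0.00875, -0.01409, +0.49856); u = 589.6·(-0.00875)/0.49856 + 317.3 = 306.9530, v = 471.4·(-0.01409)/0.49856 + 228.4 = 215.0811
M2: Pc = R·M2+t = (-0.03298, -0.16644, +0.52171); u = 589.6·(-0.03298)/0.52171 + 317.3 = 280.0268, v = 471.4·(-0.16644)/0.52171 + 228.4 = 78.0073
M3: Pc = R·M3+t = (-0.18345, -0.14811, +0.48484); u = 589.6·(-0.18345)/0.48484 + 317.3 = 94.2131, v = 471.4·(-0.14811)/0.48484 + 228.4 = 84.3934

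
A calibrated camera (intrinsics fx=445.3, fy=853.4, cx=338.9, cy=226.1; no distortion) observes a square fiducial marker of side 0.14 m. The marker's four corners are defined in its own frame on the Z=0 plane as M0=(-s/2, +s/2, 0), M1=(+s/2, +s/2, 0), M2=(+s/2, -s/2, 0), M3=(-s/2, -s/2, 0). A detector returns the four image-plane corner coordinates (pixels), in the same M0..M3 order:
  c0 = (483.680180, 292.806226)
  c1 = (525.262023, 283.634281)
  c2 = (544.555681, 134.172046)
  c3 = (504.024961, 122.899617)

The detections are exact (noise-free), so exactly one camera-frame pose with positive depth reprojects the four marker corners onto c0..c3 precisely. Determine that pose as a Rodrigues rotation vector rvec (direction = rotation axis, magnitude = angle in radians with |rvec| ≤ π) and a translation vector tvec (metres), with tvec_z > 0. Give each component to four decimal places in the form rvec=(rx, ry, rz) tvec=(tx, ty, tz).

Intrinsics K: fx=445.3, fy=853.4, cx=338.9, cy=226.1
Marker side s = 0.14 m; corners in marker frame (Z=0):
  M0 = (-0.0700, +0.0700, 0)
  M1 = (+0.0700, +0.0700, 0)
  M2 = (+0.0700, -0.0700, 0)
  M3 = (-0.0700, -0.0700, 0)
Detected image corners:
  c0 = (483.680180, 292.806226) px
  c1 = (525.262023, 283.634281) px
  c2 = (544.555681, 134.172046) px
  c3 = (504.024961, 122.899617) px
Planar DLT: solve 8×8 A·h = b for H (H[2,2]=1):
  H  [+762.85548 -8.73461 +515.51358]
  H  [+196.39248 +1189.65098 +209.85225]
  H  [+0.91280 +0.25777 +1.00000]
B = K⁻¹H; ‖b₁‖=1.367679, ‖b₂‖=1.367679; λ = 2/(‖b₁‖+‖b₂‖) = 0.731166, sign → tz>0 ⇒ λ=+0.731166
r₁ = λ·B[:,0] = (+0.74464,-0.00856,+0.66741); r₂ = λ·B[:,1] = (-0.15778,+0.96932,+0.18847)
r₃ = r₁×r₂ = (-0.64855,-0.24565,+0.72045); SVD([r₁ r₂ r₃]) → R = UVᵀ:
  R  [+0.74464 -0.15778 -0.64855]
  R  [-0.00856 +0.96932 -0.24565]
  R  [+0.66741 +0.18847 +0.72045]
t = (+0.28999, -0.01392, +0.73117) m
tr R = 2.434407; θ = arccos((tr R − 1)/2) = 0.771016 rad = 44.176°
axis k = ((R−Rᵀ)₃₂, (R−Rᵀ)₁₃, (R−Rᵀ)₂₁) / (2 sinθ) = (+0.311481, -0.944202, +0.107065)
rvec = θ·k = (+0.240157, -0.727994, +0.082549)

rvec=(0.2402, -0.7280, 0.0825) tvec=(0.2900, -0.0139, 0.7312)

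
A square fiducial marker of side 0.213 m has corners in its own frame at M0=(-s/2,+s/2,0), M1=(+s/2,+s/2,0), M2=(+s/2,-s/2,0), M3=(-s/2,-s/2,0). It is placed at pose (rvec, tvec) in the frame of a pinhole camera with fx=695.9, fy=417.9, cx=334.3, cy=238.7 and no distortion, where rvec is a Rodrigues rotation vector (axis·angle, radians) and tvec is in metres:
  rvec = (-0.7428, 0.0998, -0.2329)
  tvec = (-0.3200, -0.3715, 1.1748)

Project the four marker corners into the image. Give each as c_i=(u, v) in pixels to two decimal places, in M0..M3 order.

c0=(79.04, 136.59) c1=(209.11, 116.65) c2=(202.91, 79.96) c3=(87.93, 97.64)

Intrinsics K: fx=695.9, fy=417.9, cx=334.3, cy=238.7
Marker side s = 0.213 m; corners in marker frame (Z=0):
  M0 = (-0.1065, +0.1065, 0)
  M1 = (+0.1065, +0.1065, 0)
  M2 = (+0.1065, -0.1065, 0)
  M3 = (-0.1065, -0.1065, 0)
rvec = (-0.7428, 0.0998, -0.2329), |rvec| = θ = 0.78483 rad = 44.967°
Rodrigues: sinθ=0.70670, 1−cosθ=0.29249; R = I + sinθ·[k]× + (1−cosθ)·[k]×²:
    [+0.96951 +0.17451 +0.17201]
    [-0.24492 +0.71224 +0.65782]
    [-0.00772 -0.67990 +0.73327]
t = (-0.3200, -0.3715, 1.1748) m
M0: Pc = R·M0+t = (-0.40467, -0.26956, +1.10321); u = 695.9·(-0.40467)/1.10321 + 334.3 = 79.0383, v = 417.9·(-0.26956)/1.10321 + 238.7 = 136.5889
M1: Pc = R·M1+t = (-0.19816, -0.32173, +1.10157); u = 695.9·(-0.19816)/1.10157 + 334.3 = 209.1147, v = 417.9·(-0.32173)/1.10157 + 238.7 = 116.6459
M2: Pc = R·M2+t = (-0.23533, -0.47344, +1.24639); u = 695.9·(-0.23533)/1.24639 + 334.3 = 202.9058, v = 417.9·(-0.47344)/1.24639 + 238.7 = 79.9616
M3: Pc = R·M3+t = (-0.44184, -0.42127, +1.24803); u = 695.9·(-0.44184)/1.24803 + 334.3 = 87.9313, v = 417.9·(-0.42127)/1.24803 + 238.7 = 97.6389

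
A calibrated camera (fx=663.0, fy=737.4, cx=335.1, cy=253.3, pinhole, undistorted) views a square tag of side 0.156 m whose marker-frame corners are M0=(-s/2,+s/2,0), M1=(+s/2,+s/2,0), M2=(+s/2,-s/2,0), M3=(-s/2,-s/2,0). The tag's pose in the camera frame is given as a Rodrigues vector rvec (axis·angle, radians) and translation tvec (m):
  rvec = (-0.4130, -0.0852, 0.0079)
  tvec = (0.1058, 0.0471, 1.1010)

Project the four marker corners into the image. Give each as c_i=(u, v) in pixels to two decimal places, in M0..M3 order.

Intrinsics K: fx=663.0, fy=737.4, cx=335.1, cy=253.3
Marker side s = 0.156 m; corners in marker frame (Z=0):
  M0 = (-0.0780, +0.0780, 0)
  M1 = (+0.0780, +0.0780, 0)
  M2 = (+0.0780, -0.0780, 0)
  M3 = (-0.0780, -0.0780, 0)
rvec = (-0.4130, -0.0852, 0.0079), |rvec| = θ = 0.42177 rad = 24.166°
Rodrigues: sinθ=0.40938, 1−cosθ=0.08763; R = I + sinθ·[k]× + (1−cosθ)·[k]×²:
    [+0.99639 +0.00967 -0.08430]
    [+0.02500 +0.91594 +0.40053]
    [+0.08109 -0.40120 +0.91240]
t = (0.1058, 0.0471, 1.1010) m
M0: Pc = R·M0+t = (+0.02884, +0.11659, +1.06338); u = 663.0·(+0.02884)/1.06338 + 335.1 = 353.0783, v = 737.4·(+0.11659)/1.06338 + 253.3 = 334.1514
M1: Pc = R·M1+t = (+0.18427, +0.12049, +1.07603); u = 663.0·(+0.18427)/1.07603 + 335.1 = 448.6401, v = 737.4·(+0.12049)/1.07603 + 253.3 = 335.8738
M2: Pc = R·M2+t = (+0.18276, -0.02239, +1.13862); u = 663.0·(+0.18276)/1.13862 + 335.1 = 441.5211, v = 737.4·(-0.02239)/1.13862 + 253.3 = 238.7975
M3: Pc = R·M3+t = (+0.02733, -0.02629, +1.12597); u = 663.0·(+0.02733)/1.12597 + 335.1 = 351.1911, v = 737.4·(-0.02629)/1.12597 + 253.3 = 236.0802

c0=(353.08, 334.15) c1=(448.64, 335.87) c2=(441.52, 238.80) c3=(351.19, 236.08)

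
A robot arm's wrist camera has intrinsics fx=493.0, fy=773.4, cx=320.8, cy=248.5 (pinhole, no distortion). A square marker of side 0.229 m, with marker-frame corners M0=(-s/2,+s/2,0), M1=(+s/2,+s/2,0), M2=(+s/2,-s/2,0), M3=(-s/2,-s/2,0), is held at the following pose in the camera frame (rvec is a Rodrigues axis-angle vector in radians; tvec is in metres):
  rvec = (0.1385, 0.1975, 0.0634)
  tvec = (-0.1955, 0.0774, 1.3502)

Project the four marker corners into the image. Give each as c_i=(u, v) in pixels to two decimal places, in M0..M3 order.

c0=(209.60, 349.78) c1=(288.14, 363.14) c2=(291.55, 232.56) c3=(211.00, 223.10)

Intrinsics K: fx=493.0, fy=773.4, cx=320.8, cy=248.5
Marker side s = 0.229 m; corners in marker frame (Z=0):
  M0 = (-0.1145, +0.1145, 0)
  M1 = (+0.1145, +0.1145, 0)
  M2 = (+0.1145, -0.1145, 0)
  M3 = (-0.1145, -0.1145, 0)
rvec = (0.1385, 0.1975, 0.0634), |rvec| = θ = 0.24942 rad = 14.290°
Rodrigues: sinθ=0.24684, 1−cosθ=0.03094; R = I + sinθ·[k]× + (1−cosθ)·[k]×²:
    [+0.97860 -0.04914 +0.19983]
    [+0.07635 +0.98846 -0.13084]
    [-0.19109 +0.14330 +0.97106]
t = (-0.1955, 0.0774, 1.3502) m
M0: Pc = R·M0+t = (-0.31318, +0.18184, +1.38849); u = 493.0·(-0.31318)/1.38849 + 320.8 = 209.6029, v = 773.4·(+0.18184)/1.38849 + 248.5 = 349.7845
M1: Pc = R·M1+t = (-0.08908, +0.19932, +1.34473); u = 493.0·(-0.08908)/1.34473 + 320.8 = 288.1429, v = 773.4·(+0.19932)/1.34473 + 248.5 = 363.1363
M2: Pc = R·M2+t = (-0.07782, -0.02704, +1.31191); u = 493.0·(-0.07782)/1.31191 + 320.8 = 291.5547, v = 773.4·(-0.02704)/1.31191 + 248.5 = 232.5615
M3: Pc = R·M3+t = (-0.30192, -0.04452, +1.35567); u = 493.0·(-0.30192)/1.35567 + 320.8 = 211.0035, v = 773.4·(-0.04452)/1.35567 + 248.5 = 223.1013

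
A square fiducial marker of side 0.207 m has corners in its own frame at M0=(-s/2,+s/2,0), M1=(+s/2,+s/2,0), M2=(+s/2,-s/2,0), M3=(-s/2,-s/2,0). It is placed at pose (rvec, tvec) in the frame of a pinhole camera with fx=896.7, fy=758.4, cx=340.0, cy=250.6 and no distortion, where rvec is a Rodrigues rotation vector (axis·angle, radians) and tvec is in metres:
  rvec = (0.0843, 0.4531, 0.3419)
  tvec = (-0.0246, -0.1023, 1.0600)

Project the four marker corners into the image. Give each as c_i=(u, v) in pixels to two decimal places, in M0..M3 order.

c0=(225.06, 223.19) c1=(367.02, 272.88) c2=(424.41, 126.23) c3=(273.73, 86.65)

Intrinsics K: fx=896.7, fy=758.4, cx=340.0, cy=250.6
Marker side s = 0.207 m; corners in marker frame (Z=0):
  M0 = (-0.1035, +0.1035, 0)
  M1 = (+0.1035, +0.1035, 0)
  M2 = (+0.1035, -0.1035, 0)
  M3 = (-0.1035, -0.1035, 0)
rvec = (0.0843, 0.4531, 0.3419), |rvec| = θ = 0.57385 rad = 32.879°
Rodrigues: sinθ=0.54287, 1−cosθ=0.16018; R = I + sinθ·[k]× + (1−cosθ)·[k]×²:
    [+0.84327 -0.30486 +0.44266]
    [+0.34202 +0.93968 -0.00439]
    [-0.41462 +0.15510 +0.89668]
t = (-0.0246, -0.1023, 1.0600) m
M0: Pc = R·M0+t = (-0.14343, -0.04044, +1.11897); u = 896.7·(-0.14343)/1.11897 + 340.0 = 225.0585, v = 758.4·(-0.04044)/1.11897 + 250.6 = 223.1896
M1: Pc = R·M1+t = (+0.03113, +0.03036, +1.03314); u = 896.7·(+0.03113)/1.03314 + 340.0 = 367.0152, v = 758.4·(+0.03036)/1.03314 + 250.6 = 272.8837
M2: Pc = R·M2+t = (+0.09423, -0.16416, +1.00103); u = 896.7·(+0.09423)/1.00103 + 340.0 = 424.4107, v = 758.4·(-0.16416)/1.00103 + 250.6 = 126.2313
M3: Pc = R·M3+t = (-0.08033, -0.23496, +1.08686); u = 896.7·(-0.08033)/1.08686 + 340.0 = 273.7283, v = 758.4·(-0.23496)/1.08686 + 250.6 = 86.6498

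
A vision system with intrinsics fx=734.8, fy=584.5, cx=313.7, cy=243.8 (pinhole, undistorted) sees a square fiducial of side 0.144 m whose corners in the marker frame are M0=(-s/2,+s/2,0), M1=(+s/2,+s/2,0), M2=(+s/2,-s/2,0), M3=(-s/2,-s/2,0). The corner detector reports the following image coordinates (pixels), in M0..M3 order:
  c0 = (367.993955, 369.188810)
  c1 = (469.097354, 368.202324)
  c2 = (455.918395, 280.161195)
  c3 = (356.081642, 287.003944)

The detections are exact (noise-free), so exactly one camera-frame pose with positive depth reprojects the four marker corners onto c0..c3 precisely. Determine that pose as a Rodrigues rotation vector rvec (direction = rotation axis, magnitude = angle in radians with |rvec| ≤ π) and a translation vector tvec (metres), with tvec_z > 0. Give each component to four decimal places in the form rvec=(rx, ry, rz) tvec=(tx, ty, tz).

Intrinsics K: fx=734.8, fy=584.5, cx=313.7, cy=243.8
Marker side s = 0.144 m; corners in marker frame (Z=0):
  M0 = (-0.0720, +0.0720, 0)
  M1 = (+0.0720, +0.0720, 0)
  M2 = (+0.0720, -0.0720, 0)
  M3 = (-0.0720, -0.0720, 0)
Detected image corners:
  c0 = (367.993955, 369.188810) px
  c1 = (469.097354, 368.202324) px
  c2 = (455.918395, 280.161195) px
  c3 = (356.081642, 287.003944) px
Planar DLT: solve 8×8 A·h = b for H (H[2,2]=1):
  H  [+500.18311 +75.54011 +410.52747]
  H  [-183.47634 +581.31854 +326.12163]
  H  [-0.47909 -0.02773 +1.00000]
B = K⁻¹H; ‖b₁‖=1.013011, ‖b₂‖=1.013011; λ = 2/(‖b₁‖+‖b₂‖) = 0.987156, sign → tz>0 ⇒ λ=+0.987156
r₁ = λ·B[:,0] = (+0.87387,-0.11260,-0.47294); r₂ = λ·B[:,1] = (+0.11317,+0.99320,-0.02737)
r₃ = r₁×r₂ = (+0.47280,-0.02960,+0.88067); SVD([r₁ r₂ r₃]) → R = UVᵀ:
  R  [+0.87387 +0.11317 +0.47280]
  R  [-0.11260 +0.99320 -0.02960]
  R  [-0.47294 -0.02737 +0.88067]
t = (+0.13008, +0.13903, +0.98716) m
tr R = 2.747739; θ = arccos((tr R − 1)/2) = 0.507691 rad = 29.089°
axis k = ((R−Rᵀ)₃₂, (R−Rᵀ)₁₃, (R−Rᵀ)₂₁) / (2 sinθ) = (+0.002298, +0.972666, -0.232199)
rvec = θ·k = (+0.001166, +0.493814, -0.117885)

rvec=(0.0012, 0.4938, -0.1179) tvec=(0.1301, 0.1390, 0.9872)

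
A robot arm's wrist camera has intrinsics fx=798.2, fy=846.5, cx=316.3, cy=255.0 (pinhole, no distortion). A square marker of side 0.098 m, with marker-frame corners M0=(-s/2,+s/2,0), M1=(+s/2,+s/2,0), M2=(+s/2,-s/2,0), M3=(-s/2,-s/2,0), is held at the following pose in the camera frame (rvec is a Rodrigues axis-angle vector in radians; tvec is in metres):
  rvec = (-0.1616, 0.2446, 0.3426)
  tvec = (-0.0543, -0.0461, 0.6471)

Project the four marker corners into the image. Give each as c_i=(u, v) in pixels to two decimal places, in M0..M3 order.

c0=(174.55, 234.52) c1=(282.34, 274.82) c2=(325.79, 153.96) c3=(218.15, 119.04)

Intrinsics K: fx=798.2, fy=846.5, cx=316.3, cy=255.0
Marker side s = 0.098 m; corners in marker frame (Z=0):
  M0 = (-0.0490, +0.0490, 0)
  M1 = (+0.0490, +0.0490, 0)
  M2 = (+0.0490, -0.0490, 0)
  M3 = (-0.0490, -0.0490, 0)
rvec = (-0.1616, 0.2446, 0.3426), |rvec| = θ = 0.45091 rad = 25.835°
Rodrigues: sinθ=0.43578, 1−cosθ=0.09995; R = I + sinθ·[k]× + (1−cosθ)·[k]×²:
    [+0.91289 -0.35054 +0.20918]
    [+0.31168 +0.92946 +0.19737]
    [-0.26361 -0.11498 +0.95775]
t = (-0.0543, -0.0461, 0.6471) m
M0: Pc = R·M0+t = (-0.11621, -0.01583, +0.65438); u = 798.2·(-0.11621)/0.65438 + 316.3 = 174.5524, v = 846.5·(-0.01583)/0.65438 + 255.0 = 234.5245
M1: Pc = R·M1+t = (-0.02674, +0.01472, +0.62855); u = 798.2·(-0.02674)/0.62855 + 316.3 = 282.3365, v = 846.5·(+0.01472)/0.62855 + 255.0 = 274.8186
M2: Pc = R·M2+t = (+0.00761, -0.07637, +0.63982); u = 798.2·(+0.00761)/0.63982 + 316.3 = 325.7913, v = 846.5·(-0.07637)/0.63982 + 255.0 = 153.9579
M3: Pc = R·M3+t = (-0.08186, -0.10692, +0.66565); u = 798.2·(-0.08186)/0.66565 + 316.3 = 218.1453, v = 846.5·(-0.10692)/0.66565 + 255.0 = 119.0365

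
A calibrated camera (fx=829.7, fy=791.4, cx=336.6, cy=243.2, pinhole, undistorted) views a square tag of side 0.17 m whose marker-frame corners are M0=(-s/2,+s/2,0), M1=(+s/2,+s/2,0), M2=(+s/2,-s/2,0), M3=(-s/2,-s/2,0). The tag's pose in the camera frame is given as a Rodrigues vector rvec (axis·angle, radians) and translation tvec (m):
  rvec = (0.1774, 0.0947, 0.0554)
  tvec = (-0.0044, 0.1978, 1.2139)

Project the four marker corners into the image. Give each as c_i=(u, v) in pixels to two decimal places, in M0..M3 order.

c0=(274.30, 419.79) c1=(388.31, 428.96) c2=(395.15, 322.70) c3=(278.19, 314.63)

Intrinsics K: fx=829.7, fy=791.4, cx=336.6, cy=243.2
Marker side s = 0.17 m; corners in marker frame (Z=0):
  M0 = (-0.0850, +0.0850, 0)
  M1 = (+0.0850, +0.0850, 0)
  M2 = (+0.0850, -0.0850, 0)
  M3 = (-0.0850, -0.0850, 0)
rvec = (0.1774, 0.0947, 0.0554), |rvec| = θ = 0.20859 rad = 11.951°
Rodrigues: sinθ=0.20708, 1−cosθ=0.02168; R = I + sinθ·[k]× + (1−cosθ)·[k]×²:
    [+0.99400 -0.04663 +0.09891]
    [+0.06337 +0.98279 -0.17350]
    [-0.08912 +0.17873 +0.97985]
t = (-0.0044, 0.1978, 1.2139) m
M0: Pc = R·M0+t = (-0.09285, +0.27595, +1.23667); u = 829.7·(-0.09285)/1.23667 + 336.6 = 274.3029, v = 791.4·(+0.27595)/1.23667 + 243.2 = 419.7937
M1: Pc = R·M1+t = (+0.07613, +0.28672, +1.22152); u = 829.7·(+0.07613)/1.22152 + 336.6 = 388.3081, v = 791.4·(+0.28672)/1.22152 + 243.2 = 428.9634
M2: Pc = R·M2+t = (+0.08405, +0.11965, +1.19113); u = 829.7·(+0.08405)/1.19113 + 336.6 = 395.1488, v = 791.4·(+0.11965)/1.19113 + 243.2 = 322.6959
M3: Pc = R·M3+t = (-0.08493, +0.10888, +1.20628); u = 829.7·(-0.08493)/1.20628 + 336.6 = 278.1861, v = 791.4·(+0.10888)/1.20628 + 243.2 = 314.6299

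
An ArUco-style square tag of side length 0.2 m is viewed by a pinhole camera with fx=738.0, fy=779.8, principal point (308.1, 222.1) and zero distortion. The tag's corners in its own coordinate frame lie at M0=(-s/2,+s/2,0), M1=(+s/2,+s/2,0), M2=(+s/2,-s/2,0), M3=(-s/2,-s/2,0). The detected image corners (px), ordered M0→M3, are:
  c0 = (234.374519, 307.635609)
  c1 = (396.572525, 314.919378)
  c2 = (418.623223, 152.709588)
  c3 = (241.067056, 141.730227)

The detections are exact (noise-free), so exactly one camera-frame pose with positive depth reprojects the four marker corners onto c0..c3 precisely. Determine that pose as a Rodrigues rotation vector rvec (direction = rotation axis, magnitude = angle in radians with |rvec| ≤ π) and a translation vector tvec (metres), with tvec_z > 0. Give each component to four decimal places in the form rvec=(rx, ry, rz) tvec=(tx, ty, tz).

Intrinsics K: fx=738.0, fy=779.8, cx=308.1, cy=222.1
Marker side s = 0.2 m; corners in marker frame (Z=0):
  M0 = (-0.1000, +0.1000, 0)
  M1 = (+0.1000, +0.1000, 0)
  M2 = (+0.1000, -0.1000, 0)
  M3 = (-0.1000, -0.1000, 0)
Detected image corners:
  c0 = (234.374519, 307.635609) px
  c1 = (396.572525, 314.919378) px
  c2 = (418.623223, 152.709588) px
  c3 = (241.067056, 141.730227) px
Planar DLT: solve 8×8 A·h = b for H (H[2,2]=1):
  H  [+875.71234 +76.03823 +323.06869]
  H  [+65.19183 +925.52498 +233.05688]
  H  [+0.08706 +0.45940 +1.00000]
B = K⁻¹H; ‖b₁‖=1.155044, ‖b₂‖=1.155044; λ = 2/(‖b₁‖+‖b₂‖) = 0.865768, sign → tz>0 ⇒ λ=+0.865768
r₁ = λ·B[:,0] = (+0.99585,+0.05091,+0.07537); r₂ = λ·B[:,1] = (-0.07684,+0.91428,+0.39774)
r₃ = r₁×r₂ = (-0.04866,-0.40188,+0.91440); SVD([r₁ r₂ r₃]) → R = UVᵀ:
  R  [+0.99585 -0.07684 -0.04866]
  R  [+0.05091 +0.91428 -0.40188]
  R  [+0.07537 +0.39774 +0.91440]
t = (+0.01756, +0.01216, +0.86577) m
tr R = 2.824530; θ = arccos((tr R − 1)/2) = 0.422017 rad = 24.180°
axis k = ((R−Rᵀ)₃₂, (R−Rᵀ)₁₃, (R−Rᵀ)₂₁) / (2 sinθ) = (+0.976091, -0.151413, +0.155951)
rvec = θ·k = (+0.411927, -0.063899, +0.065814)

rvec=(0.4119, -0.0639, 0.0658) tvec=(0.0176, 0.0122, 0.8658)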